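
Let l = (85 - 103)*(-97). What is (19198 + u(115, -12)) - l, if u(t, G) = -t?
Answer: 17337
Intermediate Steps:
l = 1746 (l = -18*(-97) = 1746)
(19198 + u(115, -12)) - l = (19198 - 1*115) - 1*1746 = (19198 - 115) - 1746 = 19083 - 1746 = 17337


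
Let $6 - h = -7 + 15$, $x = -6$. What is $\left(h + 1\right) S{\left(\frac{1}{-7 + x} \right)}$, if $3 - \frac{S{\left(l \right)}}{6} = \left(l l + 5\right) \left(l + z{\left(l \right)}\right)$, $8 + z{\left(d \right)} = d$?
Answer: $- \frac{577602}{2197} \approx -262.9$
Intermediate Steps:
$z{\left(d \right)} = -8 + d$
$S{\left(l \right)} = 18 - 6 \left(-8 + 2 l\right) \left(5 + l^{2}\right)$ ($S{\left(l \right)} = 18 - 6 \left(l l + 5\right) \left(l + \left(-8 + l\right)\right) = 18 - 6 \left(l^{2} + 5\right) \left(-8 + 2 l\right) = 18 - 6 \left(5 + l^{2}\right) \left(-8 + 2 l\right) = 18 - 6 \left(-8 + 2 l\right) \left(5 + l^{2}\right)$)
$h = -2$ ($h = 6 - \left(-7 + 15\right) = 6 - 8 = -2$)
$\left(h + 1\right) S{\left(\frac{1}{-7 + x} \right)} = \left(-2 + 1\right) \left(258 - \frac{60}{-7 - 6} - 12 \left(\frac{1}{-7 - 6}\right)^{3} + 48 \left(\frac{1}{-7 - 6}\right)^{2}\right) = - (258 - \frac{60}{-13} - 12 \left(\frac{1}{-13}\right)^{3} + 48 \left(\frac{1}{-13}\right)^{2}) = - (258 - - \frac{60}{13} - 12 \left(- \frac{1}{13}\right)^{3} + 48 \left(- \frac{1}{13}\right)^{2}) = - (258 + \frac{60}{13} - - \frac{12}{2197} + 48 \cdot \frac{1}{169}) = - (258 + \frac{60}{13} + \frac{12}{2197} + \frac{48}{169}) = \left(-1\right) \frac{577602}{2197} = - \frac{577602}{2197}$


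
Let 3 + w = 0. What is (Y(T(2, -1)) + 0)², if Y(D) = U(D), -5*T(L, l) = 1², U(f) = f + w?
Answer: 256/25 ≈ 10.240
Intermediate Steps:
w = -3 (w = -3 + 0 = -3)
U(f) = -3 + f (U(f) = f - 3 = -3 + f)
T(L, l) = -⅕ (T(L, l) = -⅕*1² = -⅕*1 = -⅕)
Y(D) = -3 + D
(Y(T(2, -1)) + 0)² = ((-3 - ⅕) + 0)² = (-16/5 + 0)² = (-16/5)² = 256/25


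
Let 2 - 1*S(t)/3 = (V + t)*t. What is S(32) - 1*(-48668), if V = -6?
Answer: 46178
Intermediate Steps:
S(t) = 6 - 3*t*(-6 + t) (S(t) = 6 - 3*(-6 + t)*t = 6 - 3*t*(-6 + t))
S(32) - 1*(-48668) = (6 - 3*32² + 18*32) - 1*(-48668) = (6 - 3*1024 + 576) + 48668 = (6 - 3072 + 576) + 48668 = -2490 + 48668 = 46178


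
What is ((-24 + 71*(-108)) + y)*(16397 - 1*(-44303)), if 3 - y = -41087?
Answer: 2027258600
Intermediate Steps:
y = 41090 (y = 3 - 1*(-41087) = 3 + 41087 = 41090)
((-24 + 71*(-108)) + y)*(16397 - 1*(-44303)) = ((-24 + 71*(-108)) + 41090)*(16397 - 1*(-44303)) = ((-24 - 7668) + 41090)*(16397 + 44303) = (-7692 + 41090)*60700 = 33398*60700 = 2027258600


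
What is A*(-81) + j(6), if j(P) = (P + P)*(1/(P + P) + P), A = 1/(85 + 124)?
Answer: 15176/209 ≈ 72.612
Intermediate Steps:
A = 1/209 ≈ 0.0047847
j(P) = 2*P*(P + 1/(2*P)) (j(P) = (2*P)*(1/(2*P) + P) = (2*P)*(P + 1/(2*P)) = 2*P*(P + 1/(2*P)))
A*(-81) + j(6) = (1/209)*(-81) + (1 + 2*6²) = -81/209 + (1 + 2*36) = -81/209 + (1 + 72) = -81/209 + 73 = 15176/209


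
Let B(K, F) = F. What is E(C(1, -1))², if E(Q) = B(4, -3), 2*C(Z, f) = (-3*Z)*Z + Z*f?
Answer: 9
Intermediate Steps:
C(Z, f) = -3*Z²/2 + Z*f/2 (C(Z, f) = ((-3*Z)*Z + Z*f)/2 = (-3*Z² + Z*f)/2 = -3*Z²/2 + Z*f/2)
E(Q) = -3
E(C(1, -1))² = (-3)² = 9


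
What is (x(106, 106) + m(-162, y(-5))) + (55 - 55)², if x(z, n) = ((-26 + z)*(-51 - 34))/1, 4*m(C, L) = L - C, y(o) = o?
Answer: -27043/4 ≈ -6760.8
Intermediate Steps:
m(C, L) = -C/4 + L/4 (m(C, L) = (L - C)/4 = -C/4 + L/4)
x(z, n) = 2210 - 85*z (x(z, n) = ((-26 + z)*(-85))*1 = (2210 - 85*z)*1 = 2210 - 85*z)
(x(106, 106) + m(-162, y(-5))) + (55 - 55)² = ((2210 - 85*106) + (-¼*(-162) + (¼)*(-5))) + (55 - 55)² = ((2210 - 9010) + (81/2 - 5/4)) + 0² = (-6800 + 157/4) + 0 = -27043/4 + 0 = -27043/4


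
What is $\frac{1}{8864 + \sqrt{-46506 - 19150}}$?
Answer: $\frac{1108}{9829519} - \frac{i \sqrt{16414}}{39318076} \approx 0.00011272 - 3.2585 \cdot 10^{-6} i$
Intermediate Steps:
$\frac{1}{8864 + \sqrt{-46506 - 19150}} = \frac{1}{8864 + \sqrt{-65656}} = \frac{1}{8864 + 2 i \sqrt{16414}}$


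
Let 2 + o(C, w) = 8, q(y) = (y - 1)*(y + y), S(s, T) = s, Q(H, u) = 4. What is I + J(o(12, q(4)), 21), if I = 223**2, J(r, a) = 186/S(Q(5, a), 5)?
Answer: 99551/2 ≈ 49776.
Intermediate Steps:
q(y) = 2*y*(-1 + y) (q(y) = (-1 + y)*(2*y) = 2*y*(-1 + y))
o(C, w) = 6 (o(C, w) = -2 + 8 = 6)
J(r, a) = 93/2 (J(r, a) = 186/4 = 186*(1/4) = 93/2)
I = 49729
I + J(o(12, q(4)), 21) = 49729 + 93/2 = 99551/2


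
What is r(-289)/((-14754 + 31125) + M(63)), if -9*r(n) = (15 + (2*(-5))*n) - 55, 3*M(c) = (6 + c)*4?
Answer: -950/49389 ≈ -0.019235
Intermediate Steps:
M(c) = 8 + 4*c/3 (M(c) = ((6 + c)*4)/3 = (24 + 4*c)/3 = 8 + 4*c/3)
r(n) = 40/9 + 10*n/9 (r(n) = -((15 + (2*(-5))*n) - 55)/9 = -((15 - 10*n) - 55)/9 = -(-40 - 10*n)/9 = 40/9 + 10*n/9)
r(-289)/((-14754 + 31125) + M(63)) = (40/9 + (10/9)*(-289))/((-14754 + 31125) + (8 + (4/3)*63)) = (40/9 - 2890/9)/(16371 + (8 + 84)) = -950/(3*(16371 + 92)) = -950/3/16463 = -950/3*1/16463 = -950/49389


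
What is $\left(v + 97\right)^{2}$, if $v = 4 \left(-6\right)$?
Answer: $5329$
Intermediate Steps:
$v = -24$
$\left(v + 97\right)^{2} = \left(-24 + 97\right)^{2} = 73^{2} = 5329$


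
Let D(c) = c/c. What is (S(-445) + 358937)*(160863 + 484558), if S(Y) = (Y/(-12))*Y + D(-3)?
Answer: 2652183981251/12 ≈ 2.2102e+11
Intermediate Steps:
D(c) = 1
S(Y) = 1 - Y²/12 (S(Y) = (Y/(-12))*Y + 1 = (Y*(-1/12))*Y + 1 = (-Y/12)*Y + 1 = -Y²/12 + 1 = 1 - Y²/12)
(S(-445) + 358937)*(160863 + 484558) = ((1 - 1/12*(-445)²) + 358937)*(160863 + 484558) = ((1 - 1/12*198025) + 358937)*645421 = ((1 - 198025/12) + 358937)*645421 = (-198013/12 + 358937)*645421 = (4109231/12)*645421 = 2652183981251/12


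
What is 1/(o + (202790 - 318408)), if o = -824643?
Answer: -1/940261 ≈ -1.0635e-6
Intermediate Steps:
1/(o + (202790 - 318408)) = 1/(-824643 + (202790 - 318408)) = 1/(-824643 - 115618) = 1/(-940261) = -1/940261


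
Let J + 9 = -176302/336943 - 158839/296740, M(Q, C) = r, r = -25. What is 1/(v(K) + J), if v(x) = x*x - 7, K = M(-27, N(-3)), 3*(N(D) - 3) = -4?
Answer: 99984465820/60784704139723 ≈ 0.0016449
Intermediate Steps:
N(D) = 5/3 (N(D) = 3 + (⅓)*(-4) = 3 - 4/3 = 5/3)
M(Q, C) = -25
K = -25
J = -1005695737037/99984465820 (J = -9 + (-176302/336943 - 158839/296740) = -9 - 105835544657/99984465820 = -1005695737037/99984465820 ≈ -10.059)
v(x) = -7 + x² (v(x) = x² - 7 = -7 + x²)
1/(v(K) + J) = 1/((-7 + (-25)²) - 1005695737037/99984465820) = 1/((-7 + 625) - 1005695737037/99984465820) = 1/(618 - 1005695737037/99984465820) = 1/(60784704139723/99984465820) = 99984465820/60784704139723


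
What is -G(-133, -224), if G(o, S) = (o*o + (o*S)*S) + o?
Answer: 6655852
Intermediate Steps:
G(o, S) = o + o**2 + o*S**2 (G(o, S) = (o**2 + (S*o)*S) + o = (o**2 + o*S**2) + o = o + o**2 + o*S**2)
-G(-133, -224) = -(-133)*(1 - 133 + (-224)**2) = -(-133)*(1 - 133 + 50176) = -(-133)*50044 = -1*(-6655852) = 6655852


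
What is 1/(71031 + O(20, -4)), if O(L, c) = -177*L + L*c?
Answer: 1/67411 ≈ 1.4834e-5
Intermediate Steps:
1/(71031 + O(20, -4)) = 1/(71031 + 20*(-177 - 4)) = 1/(71031 + 20*(-181)) = 1/(71031 - 3620) = 1/67411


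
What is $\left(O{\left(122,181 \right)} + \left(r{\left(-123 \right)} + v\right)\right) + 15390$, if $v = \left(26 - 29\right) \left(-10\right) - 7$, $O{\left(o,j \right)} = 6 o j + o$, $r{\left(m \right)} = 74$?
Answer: $148101$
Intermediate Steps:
$O{\left(o,j \right)} = o + 6 j o$ ($O{\left(o,j \right)} = 6 j o + o = o + 6 j o$)
$v = 23$ ($v = \left(-3\right) \left(-10\right) - 7 = 30 - 7 = 23$)
$\left(O{\left(122,181 \right)} + \left(r{\left(-123 \right)} + v\right)\right) + 15390 = \left(122 \left(1 + 6 \cdot 181\right) + \left(74 + 23\right)\right) + 15390 = \left(122 \left(1 + 1086\right) + 97\right) + 15390 = \left(122 \cdot 1087 + 97\right) + 15390 = \left(132614 + 97\right) + 15390 = 132711 + 15390 = 148101$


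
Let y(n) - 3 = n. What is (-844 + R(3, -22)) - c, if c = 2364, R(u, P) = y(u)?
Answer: -3202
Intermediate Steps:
y(n) = 3 + n
R(u, P) = 3 + u
(-844 + R(3, -22)) - c = (-844 + (3 + 3)) - 1*2364 = (-844 + 6) - 2364 = -838 - 2364 = -3202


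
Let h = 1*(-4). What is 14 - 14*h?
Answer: 70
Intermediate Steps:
h = -4
14 - 14*h = 14 - 14*(-4) = 14 + 56 = 70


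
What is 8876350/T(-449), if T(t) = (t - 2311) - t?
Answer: -8876350/2311 ≈ -3840.9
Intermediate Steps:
T(t) = -2311 (T(t) = (-2311 + t) - t = -2311)
8876350/T(-449) = 8876350/(-2311) = 8876350*(-1/2311) = -8876350/2311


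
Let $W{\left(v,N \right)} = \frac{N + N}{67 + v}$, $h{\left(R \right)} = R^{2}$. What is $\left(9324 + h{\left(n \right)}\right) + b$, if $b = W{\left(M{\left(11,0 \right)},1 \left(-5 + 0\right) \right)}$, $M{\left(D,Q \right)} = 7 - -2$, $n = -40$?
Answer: $\frac{415107}{38} \approx 10924.0$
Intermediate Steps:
$M{\left(D,Q \right)} = 9$ ($M{\left(D,Q \right)} = 7 + 2 = 9$)
$W{\left(v,N \right)} = \frac{2 N}{67 + v}$
$b = - \frac{5}{38}$ ($b = \frac{2 \cdot 1 \left(-5 + 0\right)}{67 + 9} = \frac{2 \cdot 1 \left(-5\right)}{76} = 2 \left(-5\right) \frac{1}{76} = - \frac{5}{38} \approx -0.13158$)
$\left(9324 + h{\left(n \right)}\right) + b = \left(9324 + \left(-40\right)^{2}\right) - \frac{5}{38} = \left(9324 + 1600\right) - \frac{5}{38} = 10924 - \frac{5}{38} = \frac{415107}{38}$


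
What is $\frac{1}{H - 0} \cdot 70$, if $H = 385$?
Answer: $\frac{2}{11} \approx 0.18182$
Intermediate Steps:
$\frac{1}{H - 0} \cdot 70 = \frac{1}{385 - 0} \cdot 70 = \frac{1}{385 + 0} \cdot 70 = \frac{1}{385} \cdot 70 = \frac{2}{11}$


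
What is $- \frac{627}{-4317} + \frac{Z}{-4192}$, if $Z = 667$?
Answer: $- \frac{83685}{6032288} \approx -0.013873$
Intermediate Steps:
$- \frac{627}{-4317} + \frac{Z}{-4192} = - \frac{627}{-4317} + \frac{667}{-4192} = \left(-627\right) \left(- \frac{1}{4317}\right) + 667 \left(- \frac{1}{4192}\right) = \frac{209}{1439} - \frac{667}{4192} = - \frac{83685}{6032288}$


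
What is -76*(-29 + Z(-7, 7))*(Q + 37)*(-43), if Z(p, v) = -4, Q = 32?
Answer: -7441236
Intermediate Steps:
-76*(-29 + Z(-7, 7))*(Q + 37)*(-43) = -76*(-29 - 4)*(32 + 37)*(-43) = -(-2508)*69*(-43) = -76*(-2277)*(-43) = 173052*(-43) = -7441236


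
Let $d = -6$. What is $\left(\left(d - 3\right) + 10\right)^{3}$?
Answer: $1$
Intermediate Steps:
$\left(\left(d - 3\right) + 10\right)^{3} = \left(\left(-6 - 3\right) + 10\right)^{3} = \left(-9 + 10\right)^{3} = 1^{3} = 1$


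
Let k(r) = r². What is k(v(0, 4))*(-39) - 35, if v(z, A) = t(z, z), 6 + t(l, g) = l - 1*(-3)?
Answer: -386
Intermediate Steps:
t(l, g) = -3 + l (t(l, g) = -6 + (l - 1*(-3)) = -6 + (l + 3) = -6 + (3 + l) = -3 + l)
v(z, A) = -3 + z
k(v(0, 4))*(-39) - 35 = (-3 + 0)²*(-39) - 35 = (-3)²*(-39) - 35 = 9*(-39) - 35 = -351 - 35 = -386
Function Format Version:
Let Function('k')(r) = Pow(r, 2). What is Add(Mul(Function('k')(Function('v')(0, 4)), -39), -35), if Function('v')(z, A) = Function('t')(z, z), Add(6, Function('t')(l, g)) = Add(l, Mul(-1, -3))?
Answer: -386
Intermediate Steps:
Function('t')(l, g) = Add(-3, l) (Function('t')(l, g) = Add(-6, Add(l, Mul(-1, -3))) = Add(-6, Add(l, 3)) = Add(-6, Add(3, l)) = Add(-3, l))
Function('v')(z, A) = Add(-3, z)
Add(Mul(Function('k')(Function('v')(0, 4)), -39), -35) = Add(Mul(Pow(Add(-3, 0), 2), -39), -35) = Add(Mul(Pow(-3, 2), -39), -35) = Add(Mul(9, -39), -35) = Add(-351, -35) = -386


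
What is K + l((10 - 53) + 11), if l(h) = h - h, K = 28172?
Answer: 28172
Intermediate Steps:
l(h) = 0
K + l((10 - 53) + 11) = 28172 + 0 = 28172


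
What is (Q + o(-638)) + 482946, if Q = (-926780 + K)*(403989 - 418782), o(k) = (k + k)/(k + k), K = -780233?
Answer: 25252326256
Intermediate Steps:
o(k) = 1 (o(k) = (2*k)/((2*k)) = (2*k)*(1/(2*k)) = 1)
Q = 25251843309 (Q = (-926780 - 780233)*(403989 - 418782) = -1707013*(-14793) = 25251843309)
(Q + o(-638)) + 482946 = (25251843309 + 1) + 482946 = 25251843310 + 482946 = 25252326256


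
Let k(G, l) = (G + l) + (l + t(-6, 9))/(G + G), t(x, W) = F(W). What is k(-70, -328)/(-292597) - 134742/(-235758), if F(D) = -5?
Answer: 922095437451/1609581948940 ≈ 0.57288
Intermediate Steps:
t(x, W) = -5
k(G, l) = G + l + (-5 + l)/(2*G) (k(G, l) = (G + l) + (l - 5)/(G + G) = (G + l) + (-5 + l)/((2*G)) = (G + l) + (-5 + l)*(1/(2*G)) = (G + l) + (-5 + l)/(2*G) = G + l + (-5 + l)/(2*G))
k(-70, -328)/(-292597) - 134742/(-235758) = ((1/2)*(-5 - 328 + 2*(-70)*(-70 - 328))/(-70))/(-292597) - 134742/(-235758) = ((1/2)*(-1/70)*(-5 - 328 + 2*(-70)*(-398)))*(-1/292597) - 134742*(-1/235758) = ((1/2)*(-1/70)*(-5 - 328 + 55720))*(-1/292597) + 22457/39293 = ((1/2)*(-1/70)*55387)*(-1/292597) + 22457/39293 = -55387/140*(-1/292597) + 22457/39293 = 55387/40963580 + 22457/39293 = 922095437451/1609581948940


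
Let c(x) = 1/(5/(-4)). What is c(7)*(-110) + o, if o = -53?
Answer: 35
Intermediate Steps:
c(x) = -⅘ (c(x) = 1/(5*(-¼)) = 1/(-5/4) = -⅘)
c(7)*(-110) + o = -⅘*(-110) - 53 = 88 - 53 = 35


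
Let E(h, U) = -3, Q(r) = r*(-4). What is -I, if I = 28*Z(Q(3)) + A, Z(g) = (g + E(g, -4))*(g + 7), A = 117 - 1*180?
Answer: -2037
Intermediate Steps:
Q(r) = -4*r
A = -63 (A = 117 - 180 = -63)
Z(g) = (-3 + g)*(7 + g) (Z(g) = (g - 3)*(g + 7) = (-3 + g)*(7 + g))
I = 2037 (I = 28*(-21 + (-4*3)² + 4*(-4*3)) - 63 = 28*(-21 + (-12)² + 4*(-12)) - 63 = 28*(-21 + 144 - 48) - 63 = 28*75 - 63 = 2100 - 63 = 2037)
-I = -1*2037 = -2037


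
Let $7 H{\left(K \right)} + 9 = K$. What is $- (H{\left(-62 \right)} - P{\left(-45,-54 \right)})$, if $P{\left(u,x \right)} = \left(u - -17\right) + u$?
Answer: $- \frac{440}{7} \approx -62.857$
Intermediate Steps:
$H{\left(K \right)} = - \frac{9}{7} + \frac{K}{7}$
$P{\left(u,x \right)} = 17 + 2 u$ ($P{\left(u,x \right)} = \left(u + 17\right) + u = \left(17 + u\right) + u = 17 + 2 u$)
$- (H{\left(-62 \right)} - P{\left(-45,-54 \right)}) = - (\left(- \frac{9}{7} + \frac{1}{7} \left(-62\right)\right) - \left(17 + 2 \left(-45\right)\right)) = - (\left(- \frac{9}{7} - \frac{62}{7}\right) - \left(17 - 90\right)) = - (- \frac{71}{7} - -73) = - (- \frac{71}{7} + 73) = \left(-1\right) \frac{440}{7} = - \frac{440}{7}$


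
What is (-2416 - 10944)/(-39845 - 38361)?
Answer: 6680/39103 ≈ 0.17083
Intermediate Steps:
(-2416 - 10944)/(-39845 - 38361) = -13360/(-78206) = -13360*(-1/78206) = 6680/39103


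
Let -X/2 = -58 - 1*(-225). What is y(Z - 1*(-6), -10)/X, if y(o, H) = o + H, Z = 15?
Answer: -11/334 ≈ -0.032934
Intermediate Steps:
y(o, H) = H + o
X = -334 (X = -2*(-58 - 1*(-225)) = -2*(-58 + 225) = -2*167 = -334)
y(Z - 1*(-6), -10)/X = (-10 + (15 - 1*(-6)))/(-334) = (-10 + (15 + 6))*(-1/334) = (-10 + 21)*(-1/334) = 11*(-1/334) = -11/334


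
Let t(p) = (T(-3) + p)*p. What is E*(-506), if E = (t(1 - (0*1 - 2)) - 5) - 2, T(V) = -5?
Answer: 6578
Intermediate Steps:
t(p) = p*(-5 + p) (t(p) = (-5 + p)*p = p*(-5 + p))
E = -13 (E = ((1 - (0*1 - 2))*(-5 + (1 - (0*1 - 2))) - 5) - 2 = ((1 - (0 - 2))*(-5 + (1 - (0 - 2))) - 5) - 2 = ((1 - 1*(-2))*(-5 + (1 - 1*(-2))) - 5) - 2 = ((1 + 2)*(-5 + (1 + 2)) - 5) - 2 = (3*(-5 + 3) - 5) - 2 = (3*(-2) - 5) - 2 = (-6 - 5) - 2 = -11 - 2 = -13)
E*(-506) = -13*(-506) = 6578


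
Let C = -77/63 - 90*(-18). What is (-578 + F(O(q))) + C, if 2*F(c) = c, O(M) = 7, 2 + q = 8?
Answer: 18797/18 ≈ 1044.3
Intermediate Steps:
q = 6 (q = -2 + 8 = 6)
C = 14569/9 (C = -77*1/63 + 1620 = -11/9 + 1620 = 14569/9 ≈ 1618.8)
F(c) = c/2
(-578 + F(O(q))) + C = (-578 + (1/2)*7) + 14569/9 = (-578 + 7/2) + 14569/9 = -1149/2 + 14569/9 = 18797/18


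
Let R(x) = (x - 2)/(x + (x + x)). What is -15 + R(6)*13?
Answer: -109/9 ≈ -12.111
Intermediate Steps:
R(x) = (-2 + x)/(3*x) (R(x) = (-2 + x)/(x + 2*x) = (-2 + x)/((3*x)) = (-2 + x)*(1/(3*x)) = (-2 + x)/(3*x))
-15 + R(6)*13 = -15 + ((⅓)*(-2 + 6)/6)*13 = -15 + ((⅓)*(⅙)*4)*13 = -15 + (2/9)*13 = -15 + 26/9 = -109/9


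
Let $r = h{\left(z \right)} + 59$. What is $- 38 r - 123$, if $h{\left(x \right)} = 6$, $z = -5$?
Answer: $-2593$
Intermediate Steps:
$r = 65$ ($r = 6 + 59 = 65$)
$- 38 r - 123 = \left(-38\right) 65 - 123 = -2470 - 123 = -2593$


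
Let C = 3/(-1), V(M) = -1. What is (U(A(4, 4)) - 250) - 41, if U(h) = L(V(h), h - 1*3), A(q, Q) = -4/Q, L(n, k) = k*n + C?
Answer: -290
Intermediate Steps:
C = -3 (C = 3*(-1) = -3)
L(n, k) = -3 + k*n (L(n, k) = k*n - 3 = -3 + k*n)
U(h) = -h (U(h) = -3 + (h - 1*3)*(-1) = -3 + (h - 3)*(-1) = -3 + (-3 + h)*(-1) = -3 + (3 - h) = -h)
(U(A(4, 4)) - 250) - 41 = (-(-4)/4 - 250) - 41 = (-1*(-1) - 250) - 41 = (1 - 250) - 41 = -249 - 41 = -290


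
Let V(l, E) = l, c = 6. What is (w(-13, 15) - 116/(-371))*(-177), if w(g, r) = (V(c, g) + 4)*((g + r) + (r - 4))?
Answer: -8557242/371 ≈ -23065.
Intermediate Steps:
w(g, r) = -40 + 10*g + 20*r (w(g, r) = (6 + 4)*((g + r) + (r - 4)) = 10*((g + r) + (-4 + r)) = 10*(-4 + g + 2*r) = -40 + 10*g + 20*r)
(w(-13, 15) - 116/(-371))*(-177) = ((-40 + 10*(-13) + 20*15) - 116/(-371))*(-177) = ((-40 - 130 + 300) - 116*(-1/371))*(-177) = (130 + 116/371)*(-177) = (48346/371)*(-177) = -8557242/371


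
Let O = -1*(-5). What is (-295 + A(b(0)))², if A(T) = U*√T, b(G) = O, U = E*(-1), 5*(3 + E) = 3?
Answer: 435269/5 - 1416*√5 ≈ 83888.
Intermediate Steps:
E = -12/5 (E = -3 + (⅕)*3 = -3 + ⅗ = -12/5 ≈ -2.4000)
U = 12/5 (U = -12/5*(-1) = 12/5 ≈ 2.4000)
O = 5
b(G) = 5
A(T) = 12*√T/5
(-295 + A(b(0)))² = (-295 + 12*√5/5)²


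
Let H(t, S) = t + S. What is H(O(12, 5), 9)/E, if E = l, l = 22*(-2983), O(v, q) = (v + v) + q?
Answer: -1/1727 ≈ -0.00057904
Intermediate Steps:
O(v, q) = q + 2*v (O(v, q) = 2*v + q = q + 2*v)
l = -65626
H(t, S) = S + t
E = -65626
H(O(12, 5), 9)/E = (9 + (5 + 2*12))/(-65626) = (9 + (5 + 24))*(-1/65626) = (9 + 29)*(-1/65626) = 38*(-1/65626) = -1/1727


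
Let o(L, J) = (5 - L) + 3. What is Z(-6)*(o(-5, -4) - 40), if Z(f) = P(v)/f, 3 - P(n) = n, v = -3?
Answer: 27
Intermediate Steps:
P(n) = 3 - n
Z(f) = 6/f (Z(f) = (3 - 1*(-3))/f = (3 + 3)/f = 6/f)
o(L, J) = 8 - L
Z(-6)*(o(-5, -4) - 40) = (6/(-6))*((8 - 1*(-5)) - 40) = (6*(-⅙))*((8 + 5) - 40) = -(13 - 40) = -1*(-27) = 27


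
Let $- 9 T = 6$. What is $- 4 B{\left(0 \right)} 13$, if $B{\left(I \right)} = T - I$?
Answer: $\frac{104}{3} \approx 34.667$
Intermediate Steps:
$T = - \frac{2}{3}$ ($T = \left(- \frac{1}{9}\right) 6 = - \frac{2}{3} \approx -0.66667$)
$B{\left(I \right)} = - \frac{2}{3} - I$
$- 4 B{\left(0 \right)} 13 = - 4 \left(- \frac{2}{3} - 0\right) 13 = - 4 \left(- \frac{2}{3} + 0\right) 13 = \left(-4\right) \left(- \frac{2}{3}\right) 13 = \frac{8}{3} \cdot 13 = \frac{104}{3}$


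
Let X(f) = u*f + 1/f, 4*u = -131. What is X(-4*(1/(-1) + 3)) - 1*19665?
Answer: -155225/8 ≈ -19403.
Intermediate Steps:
u = -131/4 (u = (¼)*(-131) = -131/4 ≈ -32.750)
X(f) = 1/f - 131*f/4 (X(f) = -131*f/4 + 1/f = 1/f - 131*f/4)
X(-4*(1/(-1) + 3)) - 1*19665 = (1/(-4*(1/(-1) + 3)) - (-131)*(1/(-1) + 3)) - 1*19665 = (1/(-4*(1*(-1) + 3)) - (-131)*(1*(-1) + 3)) - 19665 = (1/(-4*(-1 + 3)) - (-131)*(-1 + 3)) - 19665 = (1/(-4*2) - (-131)*2) - 19665 = (1/(-8) - 131/4*(-8)) - 19665 = (-⅛ + 262) - 19665 = 2095/8 - 19665 = -155225/8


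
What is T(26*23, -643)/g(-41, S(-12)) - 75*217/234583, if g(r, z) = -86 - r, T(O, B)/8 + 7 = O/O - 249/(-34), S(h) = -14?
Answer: -71471/234583 ≈ -0.30467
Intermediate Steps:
T(O, B) = 180/17 (T(O, B) = -56 + 8*(O/O - 249/(-34)) = -56 + 8*(1 - 249*(-1/34)) = -56 + 8*(1 + 249/34) = -56 + 8*(283/34) = -56 + 1132/17 = 180/17)
T(26*23, -643)/g(-41, S(-12)) - 75*217/234583 = 180/(17*(-86 - 1*(-41))) - 75*217/234583 = 180/(17*(-86 + 41)) - 16275*1/234583 = (180/17)/(-45) - 16275/234583 = (180/17)*(-1/45) - 16275/234583 = -4/17 - 16275/234583 = -71471/234583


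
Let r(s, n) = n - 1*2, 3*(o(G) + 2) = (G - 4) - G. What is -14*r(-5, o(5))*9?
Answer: 672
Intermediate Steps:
o(G) = -10/3 (o(G) = -2 + ((G - 4) - G)/3 = -2 + ((-4 + G) - G)/3 = -2 + (1/3)*(-4) = -2 - 4/3 = -10/3)
r(s, n) = -2 + n (r(s, n) = n - 2 = -2 + n)
-14*r(-5, o(5))*9 = -14*(-2 - 10/3)*9 = -14*(-16/3)*9 = (224/3)*9 = 672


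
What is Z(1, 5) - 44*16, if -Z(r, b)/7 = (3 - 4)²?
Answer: -711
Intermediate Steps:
Z(r, b) = -7 (Z(r, b) = -7*(3 - 4)² = -7*(-1)² = -7*1 = -7)
Z(1, 5) - 44*16 = -7 - 44*16 = -7 - 704 = -711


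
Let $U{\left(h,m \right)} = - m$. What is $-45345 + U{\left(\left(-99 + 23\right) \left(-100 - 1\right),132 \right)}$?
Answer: $-45477$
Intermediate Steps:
$-45345 + U{\left(\left(-99 + 23\right) \left(-100 - 1\right),132 \right)} = -45345 - 132 = -45477$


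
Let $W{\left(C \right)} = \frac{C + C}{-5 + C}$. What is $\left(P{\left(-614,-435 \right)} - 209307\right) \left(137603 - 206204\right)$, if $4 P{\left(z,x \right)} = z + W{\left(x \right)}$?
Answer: $\frac{2528973189561}{176} \approx 1.4369 \cdot 10^{10}$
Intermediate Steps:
$W{\left(C \right)} = \frac{2 C}{-5 + C}$
$P{\left(z,x \right)} = \frac{z}{4} + \frac{x}{2 \left(-5 + x\right)}$ ($P{\left(z,x \right)} = \frac{z + \frac{2 x}{-5 + x}}{4} = \frac{z}{4} + \frac{x}{2 \left(-5 + x\right)}$)
$\left(P{\left(-614,-435 \right)} - 209307\right) \left(137603 - 206204\right) = \left(\frac{2 \left(-435\right) - 614 \left(-5 - 435\right)}{4 \left(-5 - 435\right)} - 209307\right) \left(137603 - 206204\right) = \left(\frac{-870 - -270160}{4 \left(-440\right)} - 209307\right) \left(-68601\right) = \left(\frac{1}{4} \left(- \frac{1}{440}\right) \left(-870 + 270160\right) - 209307\right) \left(-68601\right) = \left(\frac{1}{4} \left(- \frac{1}{440}\right) 269290 - 209307\right) \left(-68601\right) = \left(- \frac{26929}{176} - 209307\right) \left(-68601\right) = \left(- \frac{36864961}{176}\right) \left(-68601\right) = \frac{2528973189561}{176}$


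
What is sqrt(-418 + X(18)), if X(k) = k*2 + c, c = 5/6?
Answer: I*sqrt(13722)/6 ≈ 19.523*I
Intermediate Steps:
c = 5/6 (c = 5*(1/6) = 5/6 ≈ 0.83333)
X(k) = 5/6 + 2*k (X(k) = k*2 + 5/6 = 2*k + 5/6 = 5/6 + 2*k)
sqrt(-418 + X(18)) = sqrt(-418 + (5/6 + 2*18)) = sqrt(-418 + (5/6 + 36)) = sqrt(-418 + 221/6) = sqrt(-2287/6) = I*sqrt(13722)/6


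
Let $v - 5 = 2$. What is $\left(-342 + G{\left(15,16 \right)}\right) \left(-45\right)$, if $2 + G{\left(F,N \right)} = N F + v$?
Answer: $4365$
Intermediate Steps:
$v = 7$ ($v = 5 + 2 = 7$)
$G{\left(F,N \right)} = 5 + F N$ ($G{\left(F,N \right)} = -2 + \left(N F + 7\right) = -2 + \left(F N + 7\right) = -2 + \left(7 + F N\right) = 5 + F N$)
$\left(-342 + G{\left(15,16 \right)}\right) \left(-45\right) = \left(-342 + \left(5 + 15 \cdot 16\right)\right) \left(-45\right) = \left(-342 + \left(5 + 240\right)\right) \left(-45\right) = \left(-342 + 245\right) \left(-45\right) = \left(-97\right) \left(-45\right) = 4365$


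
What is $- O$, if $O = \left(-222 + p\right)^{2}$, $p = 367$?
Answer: $-21025$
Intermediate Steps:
$O = 21025$ ($O = \left(-222 + 367\right)^{2} = 145^{2} = 21025$)
$- O = \left(-1\right) 21025 = -21025$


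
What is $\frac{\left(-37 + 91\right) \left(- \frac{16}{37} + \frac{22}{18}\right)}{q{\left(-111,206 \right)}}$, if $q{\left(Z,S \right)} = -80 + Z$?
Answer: $- \frac{1578}{7067} \approx -0.22329$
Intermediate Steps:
$\frac{\left(-37 + 91\right) \left(- \frac{16}{37} + \frac{22}{18}\right)}{q{\left(-111,206 \right)}} = \frac{\left(-37 + 91\right) \left(- \frac{16}{37} + \frac{22}{18}\right)}{-80 - 111} = \frac{54 \left(\left(-16\right) \frac{1}{37} + 22 \cdot \frac{1}{18}\right)}{-191} = 54 \left(- \frac{16}{37} + \frac{11}{9}\right) \left(- \frac{1}{191}\right) = 54 \cdot \frac{263}{333} \left(- \frac{1}{191}\right) = \frac{1578}{37} \left(- \frac{1}{191}\right) = - \frac{1578}{7067}$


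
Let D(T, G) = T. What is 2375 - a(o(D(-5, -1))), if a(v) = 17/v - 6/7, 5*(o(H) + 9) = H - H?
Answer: 149798/63 ≈ 2377.7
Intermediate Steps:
o(H) = -9 (o(H) = -9 + (H - H)/5 = -9 + (1/5)*0 = -9 + 0 = -9)
a(v) = -6/7 + 17/v (a(v) = 17/v - 6*1/7 = 17/v - 6/7 = -6/7 + 17/v)
2375 - a(o(D(-5, -1))) = 2375 - (-6/7 + 17/(-9)) = 2375 - (-6/7 + 17*(-1/9)) = 2375 - (-6/7 - 17/9) = 2375 - 1*(-173/63) = 2375 + 173/63 = 149798/63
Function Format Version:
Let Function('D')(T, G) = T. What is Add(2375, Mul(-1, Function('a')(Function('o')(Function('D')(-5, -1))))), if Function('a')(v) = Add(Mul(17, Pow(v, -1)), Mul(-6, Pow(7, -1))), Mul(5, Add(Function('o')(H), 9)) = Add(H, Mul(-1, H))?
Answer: Rational(149798, 63) ≈ 2377.7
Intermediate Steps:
Function('o')(H) = -9 (Function('o')(H) = Add(-9, Mul(Rational(1, 5), Add(H, Mul(-1, H)))) = Add(-9, Mul(Rational(1, 5), 0)) = Add(-9, 0) = -9)
Function('a')(v) = Add(Rational(-6, 7), Mul(17, Pow(v, -1))) (Function('a')(v) = Add(Mul(17, Pow(v, -1)), Mul(-6, Rational(1, 7))) = Add(Mul(17, Pow(v, -1)), Rational(-6, 7)) = Add(Rational(-6, 7), Mul(17, Pow(v, -1))))
Add(2375, Mul(-1, Function('a')(Function('o')(Function('D')(-5, -1))))) = Add(2375, Mul(-1, Add(Rational(-6, 7), Mul(17, Pow(-9, -1))))) = Add(2375, Mul(-1, Add(Rational(-6, 7), Mul(17, Rational(-1, 9))))) = Add(2375, Mul(-1, Add(Rational(-6, 7), Rational(-17, 9)))) = Add(2375, Mul(-1, Rational(-173, 63))) = Add(2375, Rational(173, 63)) = Rational(149798, 63)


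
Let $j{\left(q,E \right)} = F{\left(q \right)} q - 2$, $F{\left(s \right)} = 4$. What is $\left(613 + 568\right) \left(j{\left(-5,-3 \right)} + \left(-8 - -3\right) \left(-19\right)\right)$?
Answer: $86213$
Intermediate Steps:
$j{\left(q,E \right)} = -2 + 4 q$ ($j{\left(q,E \right)} = 4 q - 2 = -2 + 4 q$)
$\left(613 + 568\right) \left(j{\left(-5,-3 \right)} + \left(-8 - -3\right) \left(-19\right)\right) = \left(613 + 568\right) \left(\left(-2 + 4 \left(-5\right)\right) + \left(-8 - -3\right) \left(-19\right)\right) = 1181 \left(\left(-2 - 20\right) + \left(-8 + 3\right) \left(-19\right)\right) = 1181 \left(-22 - -95\right) = 1181 \left(-22 + 95\right) = 1181 \cdot 73 = 86213$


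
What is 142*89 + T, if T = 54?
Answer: 12692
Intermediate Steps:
142*89 + T = 142*89 + 54 = 12638 + 54 = 12692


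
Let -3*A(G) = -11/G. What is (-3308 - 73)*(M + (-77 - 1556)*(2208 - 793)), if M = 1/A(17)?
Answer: 85936885314/11 ≈ 7.8124e+9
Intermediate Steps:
A(G) = 11/(3*G) (A(G) = -(-11)/(3*G) = 11/(3*G))
M = 51/11 (M = 1/((11/3)/17) = 1/((11/3)*(1/17)) = 1/(11/51) = 51/11 ≈ 4.6364)
(-3308 - 73)*(M + (-77 - 1556)*(2208 - 793)) = (-3308 - 73)*(51/11 + (-77 - 1556)*(2208 - 793)) = -3381*(51/11 - 1633*1415) = -3381*(51/11 - 2310695) = -3381*(-25417594/11) = 85936885314/11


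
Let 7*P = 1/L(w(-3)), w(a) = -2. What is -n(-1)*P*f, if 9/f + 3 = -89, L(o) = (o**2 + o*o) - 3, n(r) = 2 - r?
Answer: 27/3220 ≈ 0.0083851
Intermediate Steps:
L(o) = -3 + 2*o**2 (L(o) = (o**2 + o**2) - 3 = 2*o**2 - 3 = -3 + 2*o**2)
f = -9/92 (f = 9/(-3 - 89) = 9/(-92) = 9*(-1/92) = -9/92 ≈ -0.097826)
P = 1/35 (P = 1/(7*(-3 + 2*(-2)**2)) = 1/(7*(-3 + 2*4)) = 1/(7*(-3 + 8)) = (1/7)/5 = (1/7)*(1/5) = 1/35 ≈ 0.028571)
-n(-1)*P*f = -(2 - 1*(-1))*(1/35)*(-9)/92 = -(2 + 1)*(1/35)*(-9)/92 = -3*(1/35)*(-9)/92 = -3*(-9)/(35*92) = -1*(-27/3220) = 27/3220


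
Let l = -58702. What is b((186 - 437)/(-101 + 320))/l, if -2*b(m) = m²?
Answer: 63001/5630813244 ≈ 1.1189e-5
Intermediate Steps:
b(m) = -m²/2
b((186 - 437)/(-101 + 320))/l = -(186 - 437)²/(-101 + 320)²/2/(-58702) = -(-251/219)²/2*(-1/58702) = -½*63001/47961*(-1/58702) = -63001/95922*(-1/58702) = 63001/5630813244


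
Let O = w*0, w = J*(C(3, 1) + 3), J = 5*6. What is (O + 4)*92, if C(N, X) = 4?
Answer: 368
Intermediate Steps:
J = 30
w = 210 (w = 30*(4 + 3) = 30*7 = 210)
O = 0 (O = 210*0 = 0)
(O + 4)*92 = (0 + 4)*92 = 4*92 = 368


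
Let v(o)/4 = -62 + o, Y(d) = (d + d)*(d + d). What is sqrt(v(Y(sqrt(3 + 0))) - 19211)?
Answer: I*sqrt(19411) ≈ 139.32*I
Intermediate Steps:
Y(d) = 4*d**2 (Y(d) = (2*d)*(2*d) = 4*d**2)
v(o) = -248 + 4*o (v(o) = 4*(-62 + o) = -248 + 4*o)
sqrt(v(Y(sqrt(3 + 0))) - 19211) = sqrt((-248 + 4*(4*(sqrt(3 + 0))**2)) - 19211) = sqrt((-248 + 4*(4*(sqrt(3))**2)) - 19211) = sqrt((-248 + 4*(4*3)) - 19211) = sqrt((-248 + 4*12) - 19211) = sqrt((-248 + 48) - 19211) = sqrt(-200 - 19211) = sqrt(-19411) = I*sqrt(19411)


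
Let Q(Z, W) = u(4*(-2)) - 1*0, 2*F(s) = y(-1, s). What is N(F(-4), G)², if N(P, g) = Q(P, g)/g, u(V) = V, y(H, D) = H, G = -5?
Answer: 64/25 ≈ 2.5600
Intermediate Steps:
F(s) = -½ (F(s) = (½)*(-1) = -½)
Q(Z, W) = -8 (Q(Z, W) = 4*(-2) - 1*0 = -8 + 0 = -8)
N(P, g) = -8/g
N(F(-4), G)² = (-8/(-5))² = (-8*(-⅕))² = (8/5)² = 64/25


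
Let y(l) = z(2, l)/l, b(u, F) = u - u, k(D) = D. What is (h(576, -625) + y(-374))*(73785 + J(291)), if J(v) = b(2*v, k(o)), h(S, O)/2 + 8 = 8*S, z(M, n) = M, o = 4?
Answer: 126939640215/187 ≈ 6.7882e+8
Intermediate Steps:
h(S, O) = -16 + 16*S (h(S, O) = -16 + 2*(8*S) = -16 + 16*S)
b(u, F) = 0
y(l) = 2/l
J(v) = 0
(h(576, -625) + y(-374))*(73785 + J(291)) = ((-16 + 16*576) + 2/(-374))*(73785 + 0) = ((-16 + 9216) + 2*(-1/374))*73785 = (9200 - 1/187)*73785 = (1720399/187)*73785 = 126939640215/187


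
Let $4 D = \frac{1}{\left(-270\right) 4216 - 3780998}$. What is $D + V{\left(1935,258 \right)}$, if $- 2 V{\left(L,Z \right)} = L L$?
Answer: $- \frac{36838066877101}{19677272} \approx -1.8721 \cdot 10^{6}$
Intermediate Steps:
$V{\left(L,Z \right)} = - \frac{L^{2}}{2}$ ($V{\left(L,Z \right)} = - \frac{L L}{2} = - \frac{L^{2}}{2}$)
$D = - \frac{1}{19677272}$ ($D = \frac{1}{4 \left(\left(-270\right) 4216 - 3780998\right)} = \frac{1}{4 \left(-1138320 - 3780998\right)} = \frac{1}{4 \left(-4919318\right)} = \frac{1}{4} \left(- \frac{1}{4919318}\right) = - \frac{1}{19677272} \approx -5.082 \cdot 10^{-8}$)
$D + V{\left(1935,258 \right)} = - \frac{1}{19677272} - \frac{1935^{2}}{2} = - \frac{1}{19677272} - \frac{3744225}{2} = - \frac{36838066877101}{19677272}$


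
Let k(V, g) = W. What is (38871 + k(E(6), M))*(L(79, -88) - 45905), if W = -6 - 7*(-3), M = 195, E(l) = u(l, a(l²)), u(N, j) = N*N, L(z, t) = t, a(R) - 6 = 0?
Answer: -1788483798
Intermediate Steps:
a(R) = 6 (a(R) = 6 + 0 = 6)
u(N, j) = N²
E(l) = l²
W = 15 (W = -6 + 21 = 15)
k(V, g) = 15
(38871 + k(E(6), M))*(L(79, -88) - 45905) = (38871 + 15)*(-88 - 45905) = 38886*(-45993) = -1788483798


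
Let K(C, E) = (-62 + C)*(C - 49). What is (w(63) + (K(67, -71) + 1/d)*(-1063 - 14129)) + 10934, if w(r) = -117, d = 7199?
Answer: -9765192329/7199 ≈ -1.3565e+6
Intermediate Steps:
K(C, E) = (-62 + C)*(-49 + C)
(w(63) + (K(67, -71) + 1/d)*(-1063 - 14129)) + 10934 = (-117 + ((3038 + 67² - 111*67) + 1/7199)*(-1063 - 14129)) + 10934 = (-117 + ((3038 + 4489 - 7437) + 1/7199)*(-15192)) + 10934 = (-117 + (90 + 1/7199)*(-15192)) + 10934 = (-117 + (647911/7199)*(-15192)) + 10934 = (-117 - 9843063912/7199) + 10934 = -9843906195/7199 + 10934 = -9765192329/7199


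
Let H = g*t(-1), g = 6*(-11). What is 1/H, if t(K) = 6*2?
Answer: -1/792 ≈ -0.0012626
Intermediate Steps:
t(K) = 12
g = -66
H = -792 (H = -66*12 = -792)
1/H = 1/(-792) = -1/792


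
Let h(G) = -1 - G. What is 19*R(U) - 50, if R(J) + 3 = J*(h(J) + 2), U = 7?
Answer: -905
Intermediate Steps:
R(J) = -3 + J*(1 - J) (R(J) = -3 + J*((-1 - J) + 2) = -3 + J*(1 - J))
19*R(U) - 50 = 19*(-3 + 7 - 1*7²) - 50 = 19*(-3 + 7 - 1*49) - 50 = 19*(-3 + 7 - 49) - 50 = 19*(-45) - 50 = -855 - 50 = -905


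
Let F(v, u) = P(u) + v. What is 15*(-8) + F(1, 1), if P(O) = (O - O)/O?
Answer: -119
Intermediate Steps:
P(O) = 0 (P(O) = 0/O = 0)
F(v, u) = v (F(v, u) = 0 + v = v)
15*(-8) + F(1, 1) = 15*(-8) + 1 = -120 + 1 = -119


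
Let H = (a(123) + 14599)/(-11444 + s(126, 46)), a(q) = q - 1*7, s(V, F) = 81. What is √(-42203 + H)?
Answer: 2*I*√1362331102913/11363 ≈ 205.44*I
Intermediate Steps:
a(q) = -7 + q (a(q) = q - 7 = -7 + q)
H = -14715/11363 (H = ((-7 + 123) + 14599)/(-11444 + 81) = (116 + 14599)/(-11363) = 14715*(-1/11363) = -14715/11363 ≈ -1.2950)
√(-42203 + H) = √(-42203 - 14715/11363) = √(-479567404/11363) = 2*I*√1362331102913/11363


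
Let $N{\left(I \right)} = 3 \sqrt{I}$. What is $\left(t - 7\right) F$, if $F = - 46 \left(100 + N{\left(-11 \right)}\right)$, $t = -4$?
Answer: $50600 + 1518 i \sqrt{11} \approx 50600.0 + 5034.6 i$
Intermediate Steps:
$F = -4600 - 138 i \sqrt{11}$ ($F = - 46 \left(100 + 3 \sqrt{-11}\right) = - 46 \left(100 + 3 i \sqrt{11}\right) = -4600 - 138 i \sqrt{11} \approx -4600.0 - 457.69 i$)
$\left(t - 7\right) F = \left(-4 - 7\right) \left(-4600 - 138 i \sqrt{11}\right) = - 11 \left(-4600 - 138 i \sqrt{11}\right) = 50600 + 1518 i \sqrt{11}$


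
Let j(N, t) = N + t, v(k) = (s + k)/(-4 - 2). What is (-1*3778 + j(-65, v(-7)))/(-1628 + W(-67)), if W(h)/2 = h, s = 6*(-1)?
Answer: 23045/10572 ≈ 2.1798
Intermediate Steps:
s = -6
W(h) = 2*h
v(k) = 1 - k/6 (v(k) = (-6 + k)/(-4 - 2) = (-6 + k)/(-6) = (-6 + k)*(-⅙) = 1 - k/6)
(-1*3778 + j(-65, v(-7)))/(-1628 + W(-67)) = (-1*3778 + (-65 + (1 - ⅙*(-7))))/(-1628 + 2*(-67)) = (-3778 + (-65 + (1 + 7/6)))/(-1628 - 134) = (-3778 + (-65 + 13/6))/(-1762) = (-3778 - 377/6)*(-1/1762) = -23045/6*(-1/1762) = 23045/10572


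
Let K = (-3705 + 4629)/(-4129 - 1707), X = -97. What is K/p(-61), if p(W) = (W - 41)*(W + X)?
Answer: -77/7837748 ≈ -9.8242e-6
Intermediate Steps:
p(W) = (-97 + W)*(-41 + W) (p(W) = (W - 41)*(W - 97) = (-41 + W)*(-97 + W) = (-97 + W)*(-41 + W))
K = -231/1459 (K = 924/(-5836) = 924*(-1/5836) = -231/1459 ≈ -0.15833)
K/p(-61) = -231/(1459*(3977 + (-61)² - 138*(-61))) = -231/(1459*(3977 + 3721 + 8418)) = -231/1459/16116 = -231/1459*1/16116 = -77/7837748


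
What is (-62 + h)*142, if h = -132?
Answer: -27548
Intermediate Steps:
(-62 + h)*142 = (-62 - 132)*142 = -194*142 = -27548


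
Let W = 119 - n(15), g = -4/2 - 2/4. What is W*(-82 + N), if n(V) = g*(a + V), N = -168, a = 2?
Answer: -40375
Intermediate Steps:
g = -5/2 (g = -4*1/2 - 2*1/4 = -2 - 1/2 = -5/2 ≈ -2.5000)
n(V) = -5 - 5*V/2 (n(V) = -5*(2 + V)/2 = -5 - 5*V/2)
W = 323/2 (W = 119 - (-5 - 5/2*15) = 119 - (-5 - 75/2) = 119 - 1*(-85/2) = 119 + 85/2 = 323/2 ≈ 161.50)
W*(-82 + N) = 323*(-82 - 168)/2 = (323/2)*(-250) = -40375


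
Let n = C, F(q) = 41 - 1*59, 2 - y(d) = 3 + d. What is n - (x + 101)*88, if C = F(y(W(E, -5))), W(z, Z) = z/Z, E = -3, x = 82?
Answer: -16122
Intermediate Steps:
y(d) = -1 - d (y(d) = 2 - (3 + d) = 2 + (-3 - d) = -1 - d)
F(q) = -18 (F(q) = 41 - 59 = -18)
C = -18
n = -18
n - (x + 101)*88 = -18 - (82 + 101)*88 = -18 - 183*88 = -18 - 1*16104 = -18 - 16104 = -16122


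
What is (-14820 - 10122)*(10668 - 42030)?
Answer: 782231004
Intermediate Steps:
(-14820 - 10122)*(10668 - 42030) = -24942*(-31362) = 782231004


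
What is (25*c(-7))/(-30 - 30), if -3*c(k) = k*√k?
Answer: -35*I*√7/36 ≈ -2.5723*I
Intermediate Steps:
c(k) = -k^(3/2)/3 (c(k) = -k*√k/3 = -k^(3/2)/3)
(25*c(-7))/(-30 - 30) = (25*(-(-7)*I*√7/3))/(-30 - 30) = (25*(-(-7)*I*√7/3))/(-60) = (25*(7*I*√7/3))*(-1/60) = (175*I*√7/3)*(-1/60) = -35*I*√7/36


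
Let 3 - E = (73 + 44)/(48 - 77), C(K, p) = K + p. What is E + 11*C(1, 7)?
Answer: 2756/29 ≈ 95.034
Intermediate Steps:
E = 204/29 (E = 3 - (73 + 44)/(48 - 77) = 3 - 117/(-29) = 3 - 117*(-1)/29 = 3 - 1*(-117/29) = 3 + 117/29 = 204/29 ≈ 7.0345)
E + 11*C(1, 7) = 204/29 + 11*(1 + 7) = 204/29 + 11*8 = 204/29 + 88 = 2756/29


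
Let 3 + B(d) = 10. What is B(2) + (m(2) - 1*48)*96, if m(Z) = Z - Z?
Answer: -4601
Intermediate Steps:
m(Z) = 0
B(d) = 7 (B(d) = -3 + 10 = 7)
B(2) + (m(2) - 1*48)*96 = 7 + (0 - 1*48)*96 = 7 + (0 - 48)*96 = 7 - 48*96 = 7 - 4608 = -4601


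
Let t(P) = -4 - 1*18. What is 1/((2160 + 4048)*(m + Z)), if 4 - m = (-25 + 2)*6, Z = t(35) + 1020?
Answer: 1/7077120 ≈ 1.4130e-7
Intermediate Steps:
t(P) = -22 (t(P) = -4 - 18 = -22)
Z = 998 (Z = -22 + 1020 = 998)
m = 142 (m = 4 - (-25 + 2)*6 = 4 - (-23)*6 = 4 - 1*(-138) = 4 + 138 = 142)
1/((2160 + 4048)*(m + Z)) = 1/((2160 + 4048)*(142 + 998)) = 1/(6208*1140) = 1/7077120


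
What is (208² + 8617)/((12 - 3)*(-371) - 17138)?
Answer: -51881/20477 ≈ -2.5336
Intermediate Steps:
(208² + 8617)/((12 - 3)*(-371) - 17138) = (43264 + 8617)/(9*(-371) - 17138) = 51881/(-3339 - 17138) = 51881/(-20477) = 51881*(-1/20477) = -51881/20477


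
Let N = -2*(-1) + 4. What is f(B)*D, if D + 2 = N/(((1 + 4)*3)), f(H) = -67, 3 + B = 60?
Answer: 536/5 ≈ 107.20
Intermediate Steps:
B = 57 (B = -3 + 60 = 57)
N = 6 (N = 2 + 4 = 6)
D = -8/5 (D = -2 + 6/(((1 + 4)*3)) = -2 + 6/((5*3)) = -2 + 6/15 = -2 + 6*(1/15) = -2 + ⅖ = -8/5 ≈ -1.6000)
f(B)*D = -67*(-8/5) = 536/5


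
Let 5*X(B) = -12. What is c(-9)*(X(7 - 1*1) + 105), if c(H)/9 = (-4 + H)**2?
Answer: 780273/5 ≈ 1.5605e+5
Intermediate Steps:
c(H) = 9*(-4 + H)**2
X(B) = -12/5 (X(B) = (1/5)*(-12) = -12/5)
c(-9)*(X(7 - 1*1) + 105) = (9*(-4 - 9)**2)*(-12/5 + 105) = (9*(-13)**2)*(513/5) = (9*169)*(513/5) = 1521*(513/5) = 780273/5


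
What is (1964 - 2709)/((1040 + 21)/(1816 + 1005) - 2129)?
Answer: 2101645/6004848 ≈ 0.34999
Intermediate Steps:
(1964 - 2709)/((1040 + 21)/(1816 + 1005) - 2129) = -745/(1061/2821 - 2129) = -745/(-6004848/2821) = -745*(-2821/6004848) = 2101645/6004848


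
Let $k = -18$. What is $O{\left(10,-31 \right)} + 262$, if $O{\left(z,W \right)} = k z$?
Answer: $82$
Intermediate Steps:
$O{\left(z,W \right)} = - 18 z$
$O{\left(10,-31 \right)} + 262 = \left(-18\right) 10 + 262 = -180 + 262 = 82$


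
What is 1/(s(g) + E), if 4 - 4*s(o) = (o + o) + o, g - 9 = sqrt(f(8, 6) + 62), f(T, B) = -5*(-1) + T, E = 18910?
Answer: 151234/2858965007 + 30*sqrt(3)/2858965007 ≈ 5.2916e-5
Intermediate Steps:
f(T, B) = 5 + T
g = 9 + 5*sqrt(3) (g = 9 + sqrt((5 + 8) + 62) = 9 + sqrt(13 + 62) = 9 + sqrt(75) = 9 + 5*sqrt(3) ≈ 17.660)
s(o) = 1 - 3*o/4 (s(o) = 1 - ((o + o) + o)/4 = 1 - (2*o + o)/4 = 1 - 3*o/4)
1/(s(g) + E) = 1/((1 - 3*(9 + 5*sqrt(3))/4) + 18910) = 1/((1 + (-27/4 - 15*sqrt(3)/4)) + 18910) = 1/((-23/4 - 15*sqrt(3)/4) + 18910) = 1/(75617/4 - 15*sqrt(3)/4)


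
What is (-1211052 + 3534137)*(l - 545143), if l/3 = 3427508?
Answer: 22620763740385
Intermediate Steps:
l = 10282524 (l = 3*3427508 = 10282524)
(-1211052 + 3534137)*(l - 545143) = (-1211052 + 3534137)*(10282524 - 545143) = 2323085*9737381 = 22620763740385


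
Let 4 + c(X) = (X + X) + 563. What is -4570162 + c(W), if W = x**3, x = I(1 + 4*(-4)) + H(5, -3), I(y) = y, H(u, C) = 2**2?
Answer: -4572265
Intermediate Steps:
H(u, C) = 4
x = -11 (x = (1 + 4*(-4)) + 4 = (1 - 16) + 4 = -15 + 4 = -11)
W = -1331 (W = (-11)**3 = -1331)
c(X) = 559 + 2*X (c(X) = -4 + ((X + X) + 563) = -4 + (2*X + 563) = -4 + (563 + 2*X) = 559 + 2*X)
-4570162 + c(W) = -4570162 + (559 + 2*(-1331)) = -4570162 + (559 - 2662) = -4570162 - 2103 = -4572265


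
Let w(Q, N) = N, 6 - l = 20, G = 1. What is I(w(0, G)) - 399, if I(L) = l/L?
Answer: -413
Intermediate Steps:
l = -14 (l = 6 - 1*20 = 6 - 20 = -14)
I(L) = -14/L
I(w(0, G)) - 399 = -14/1 - 399 = -14*1 - 399 = -14 - 399 = -413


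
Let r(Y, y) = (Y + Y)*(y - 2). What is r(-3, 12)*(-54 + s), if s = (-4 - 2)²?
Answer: 1080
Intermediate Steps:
s = 36 (s = (-6)² = 36)
r(Y, y) = 2*Y*(-2 + y) (r(Y, y) = (2*Y)*(-2 + y) = 2*Y*(-2 + y))
r(-3, 12)*(-54 + s) = (2*(-3)*(-2 + 12))*(-54 + 36) = (2*(-3)*10)*(-18) = -60*(-18) = 1080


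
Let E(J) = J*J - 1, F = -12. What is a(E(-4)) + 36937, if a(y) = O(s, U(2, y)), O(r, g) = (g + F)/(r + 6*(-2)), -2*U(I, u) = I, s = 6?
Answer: 221635/6 ≈ 36939.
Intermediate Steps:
U(I, u) = -I/2
E(J) = -1 + J² (E(J) = J² - 1 = -1 + J²)
O(r, g) = (-12 + g)/(-12 + r) (O(r, g) = (g - 12)/(r + 6*(-2)) = (-12 + g)/(r - 12) = (-12 + g)/(-12 + r))
a(y) = 13/6 (a(y) = (-12 - ½*2)/(-12 + 6) = (-12 - 1)/(-6) = -⅙*(-13) = 13/6)
a(E(-4)) + 36937 = 13/6 + 36937 = 221635/6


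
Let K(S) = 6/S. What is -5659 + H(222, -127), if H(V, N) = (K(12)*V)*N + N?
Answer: -19883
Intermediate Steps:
H(V, N) = N + N*V/2 (H(V, N) = ((6/12)*V)*N + N = ((6*(1/12))*V)*N + N = (V/2)*N + N = N*V/2 + N = N + N*V/2)
-5659 + H(222, -127) = -5659 + (½)*(-127)*(2 + 222) = -5659 + (½)*(-127)*224 = -5659 - 14224 = -19883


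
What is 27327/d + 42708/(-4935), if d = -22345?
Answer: -72611267/7351505 ≈ -9.8771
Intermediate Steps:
27327/d + 42708/(-4935) = 27327/(-22345) + 42708/(-4935) = 27327*(-1/22345) + 42708*(-1/4935) = -27327/22345 - 14236/1645 = -72611267/7351505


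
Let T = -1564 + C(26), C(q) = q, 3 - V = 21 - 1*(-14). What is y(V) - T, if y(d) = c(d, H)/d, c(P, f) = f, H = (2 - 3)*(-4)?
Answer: 12303/8 ≈ 1537.9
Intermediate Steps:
H = 4 (H = -1*(-4) = 4)
V = -32 (V = 3 - (21 - 1*(-14)) = 3 - (21 + 14) = 3 - 1*35 = 3 - 35 = -32)
y(d) = 4/d
T = -1538 (T = -1564 + 26 = -1538)
y(V) - T = 4/(-32) - 1*(-1538) = 4*(-1/32) + 1538 = -⅛ + 1538 = 12303/8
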